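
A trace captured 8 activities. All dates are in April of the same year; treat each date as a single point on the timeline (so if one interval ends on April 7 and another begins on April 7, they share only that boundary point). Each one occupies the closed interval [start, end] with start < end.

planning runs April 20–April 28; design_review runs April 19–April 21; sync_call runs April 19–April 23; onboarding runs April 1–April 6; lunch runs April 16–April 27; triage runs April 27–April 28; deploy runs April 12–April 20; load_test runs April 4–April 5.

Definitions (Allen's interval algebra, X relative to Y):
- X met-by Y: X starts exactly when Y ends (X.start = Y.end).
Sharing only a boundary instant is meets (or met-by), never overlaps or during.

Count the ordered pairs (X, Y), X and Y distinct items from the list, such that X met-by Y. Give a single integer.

2

Checking all 56 ordered pairs for relation 'met-by'; matching pairs in alphabetical order:
(planning, deploy): planning met-by deploy ✓
(triage, lunch): triage met-by lunch ✓
Count: 2.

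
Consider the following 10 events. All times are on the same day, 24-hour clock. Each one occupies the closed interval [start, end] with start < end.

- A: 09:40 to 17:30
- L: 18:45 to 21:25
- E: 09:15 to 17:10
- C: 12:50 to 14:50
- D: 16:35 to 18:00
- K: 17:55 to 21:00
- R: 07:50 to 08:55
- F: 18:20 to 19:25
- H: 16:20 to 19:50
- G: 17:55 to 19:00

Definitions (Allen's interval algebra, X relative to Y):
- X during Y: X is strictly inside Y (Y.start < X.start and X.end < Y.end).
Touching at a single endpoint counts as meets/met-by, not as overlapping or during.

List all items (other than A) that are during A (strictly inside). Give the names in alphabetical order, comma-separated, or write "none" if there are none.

C

Target A = [09:40, 17:30].
C [12:50, 14:50] → during → yes.
D [16:35, 18:00] → overlapped-by → no.
E [09:15, 17:10] → overlaps → no.
F [18:20, 19:25] → after → no.
G [17:55, 19:00] → after → no.
H [16:20, 19:50] → overlapped-by → no.
K [17:55, 21:00] → after → no.
L [18:45, 21:25] → after → no.
R [07:50, 08:55] → before → no.
Result: C.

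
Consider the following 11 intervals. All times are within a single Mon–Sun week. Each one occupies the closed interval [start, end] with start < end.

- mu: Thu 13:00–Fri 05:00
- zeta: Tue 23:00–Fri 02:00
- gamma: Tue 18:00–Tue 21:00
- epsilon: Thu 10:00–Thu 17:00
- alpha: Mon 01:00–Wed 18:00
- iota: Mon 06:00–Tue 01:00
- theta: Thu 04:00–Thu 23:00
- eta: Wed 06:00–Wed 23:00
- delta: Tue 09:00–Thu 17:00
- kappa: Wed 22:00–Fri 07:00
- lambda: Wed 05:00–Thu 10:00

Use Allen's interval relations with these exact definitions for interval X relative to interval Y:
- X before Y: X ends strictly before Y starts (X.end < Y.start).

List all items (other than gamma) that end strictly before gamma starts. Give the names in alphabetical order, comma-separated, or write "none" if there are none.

Target gamma = [Tue 18:00, Tue 21:00].
alpha [Mon 01:00, Wed 18:00] → contains → no.
delta [Tue 09:00, Thu 17:00] → contains → no.
epsilon [Thu 10:00, Thu 17:00] → after → no.
eta [Wed 06:00, Wed 23:00] → after → no.
iota [Mon 06:00, Tue 01:00] → before → yes.
kappa [Wed 22:00, Fri 07:00] → after → no.
lambda [Wed 05:00, Thu 10:00] → after → no.
mu [Thu 13:00, Fri 05:00] → after → no.
theta [Thu 04:00, Thu 23:00] → after → no.
zeta [Tue 23:00, Fri 02:00] → after → no.
Result: iota.

iota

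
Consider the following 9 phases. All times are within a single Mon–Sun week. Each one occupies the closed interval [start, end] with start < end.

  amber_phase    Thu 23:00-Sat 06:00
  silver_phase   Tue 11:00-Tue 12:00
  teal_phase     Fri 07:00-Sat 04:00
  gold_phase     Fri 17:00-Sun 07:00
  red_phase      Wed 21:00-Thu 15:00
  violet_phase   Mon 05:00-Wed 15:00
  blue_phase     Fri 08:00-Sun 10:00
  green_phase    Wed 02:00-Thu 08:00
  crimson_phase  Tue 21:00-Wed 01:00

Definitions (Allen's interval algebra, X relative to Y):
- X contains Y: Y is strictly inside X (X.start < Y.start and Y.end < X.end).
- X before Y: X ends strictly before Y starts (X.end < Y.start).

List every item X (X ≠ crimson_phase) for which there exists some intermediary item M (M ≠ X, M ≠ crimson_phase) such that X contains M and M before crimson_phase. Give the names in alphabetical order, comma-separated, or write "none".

violet_phase

Target crimson_phase = [Tue 21:00, Wed 01:00].
Intermediaries M with M before crimson_phase: silver_phase.
Via silver_phase — items with X contains silver_phase: violet_phase.
Union: violet_phase.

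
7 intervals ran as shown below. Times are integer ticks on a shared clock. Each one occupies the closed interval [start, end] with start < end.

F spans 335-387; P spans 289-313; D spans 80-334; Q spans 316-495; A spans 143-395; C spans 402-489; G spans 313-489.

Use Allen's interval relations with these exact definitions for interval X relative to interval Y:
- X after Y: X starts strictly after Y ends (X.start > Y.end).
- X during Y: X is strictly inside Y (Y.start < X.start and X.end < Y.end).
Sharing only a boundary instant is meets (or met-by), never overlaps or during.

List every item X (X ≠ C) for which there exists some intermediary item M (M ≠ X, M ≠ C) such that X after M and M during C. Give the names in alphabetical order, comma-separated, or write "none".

none

Target C = [402, 489].
Intermediaries M with M during C: none.
Union: none.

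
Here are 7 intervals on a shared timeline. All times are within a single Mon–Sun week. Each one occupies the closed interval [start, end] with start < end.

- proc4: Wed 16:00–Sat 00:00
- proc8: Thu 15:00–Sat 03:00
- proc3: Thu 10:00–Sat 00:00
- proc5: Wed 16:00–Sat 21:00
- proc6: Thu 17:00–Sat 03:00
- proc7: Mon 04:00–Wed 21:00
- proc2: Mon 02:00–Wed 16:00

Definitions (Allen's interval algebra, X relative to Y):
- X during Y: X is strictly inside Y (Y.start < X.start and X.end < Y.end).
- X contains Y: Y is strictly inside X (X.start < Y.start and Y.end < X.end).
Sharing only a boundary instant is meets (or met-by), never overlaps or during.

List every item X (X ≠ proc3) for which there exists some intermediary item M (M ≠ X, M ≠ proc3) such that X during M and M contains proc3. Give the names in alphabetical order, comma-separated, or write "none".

Target proc3 = [Thu 10:00, Sat 00:00].
Intermediaries M with M contains proc3: proc5.
Via proc5 — items with X during proc5: proc6, proc8.
Union: proc6, proc8.

proc6, proc8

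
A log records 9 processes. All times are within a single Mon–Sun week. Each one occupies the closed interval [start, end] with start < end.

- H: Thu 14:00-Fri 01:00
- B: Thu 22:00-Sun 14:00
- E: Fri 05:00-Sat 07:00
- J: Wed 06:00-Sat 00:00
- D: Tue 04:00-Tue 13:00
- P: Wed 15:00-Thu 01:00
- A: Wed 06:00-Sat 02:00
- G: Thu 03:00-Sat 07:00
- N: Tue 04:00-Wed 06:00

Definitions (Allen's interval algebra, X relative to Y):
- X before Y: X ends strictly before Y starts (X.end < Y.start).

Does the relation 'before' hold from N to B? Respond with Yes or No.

N = [Tue 04:00, Wed 06:00], B = [Thu 22:00, Sun 14:00].
Actual relation of N to B: before.
Asked whether 'before' holds → Yes.

Yes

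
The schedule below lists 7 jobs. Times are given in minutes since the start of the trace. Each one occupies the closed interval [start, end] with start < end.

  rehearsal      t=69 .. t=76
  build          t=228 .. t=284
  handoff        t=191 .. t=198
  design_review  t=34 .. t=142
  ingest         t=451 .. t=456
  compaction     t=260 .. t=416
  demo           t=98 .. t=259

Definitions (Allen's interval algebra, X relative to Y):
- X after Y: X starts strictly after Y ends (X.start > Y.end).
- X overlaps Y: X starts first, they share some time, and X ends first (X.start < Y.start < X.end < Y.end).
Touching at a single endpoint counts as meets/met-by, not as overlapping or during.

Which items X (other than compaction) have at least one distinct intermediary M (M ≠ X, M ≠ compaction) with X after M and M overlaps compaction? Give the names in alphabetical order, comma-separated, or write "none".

Target compaction = [t=260, t=416].
Intermediaries M with M overlaps compaction: build.
Via build — items with X after build: ingest.
Union: ingest.

ingest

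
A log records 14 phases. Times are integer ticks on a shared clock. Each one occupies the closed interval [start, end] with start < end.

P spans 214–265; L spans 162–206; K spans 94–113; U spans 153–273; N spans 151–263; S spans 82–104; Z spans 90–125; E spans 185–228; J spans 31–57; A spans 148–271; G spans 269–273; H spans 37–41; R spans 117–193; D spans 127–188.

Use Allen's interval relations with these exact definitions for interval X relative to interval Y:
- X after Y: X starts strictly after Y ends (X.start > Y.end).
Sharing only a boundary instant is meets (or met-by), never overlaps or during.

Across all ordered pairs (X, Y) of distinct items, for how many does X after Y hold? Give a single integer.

Checking all 182 ordered pairs for relation 'after'; matching pairs in alphabetical order:
(A, H): A after H ✓
(A, J): A after J ✓
(A, K): A after K ✓
(A, S): A after S ✓
(A, Z): A after Z ✓
(D, H): D after H ✓
(D, J): D after J ✓
(D, K): D after K ✓
(D, S): D after S ✓
(D, Z): D after Z ✓
(E, H): E after H ✓
(E, J): E after J ✓
(E, K): E after K ✓
(E, S): E after S ✓
(E, Z): E after Z ✓
(G, D): G after D ✓
(G, E): G after E ✓
(G, H): G after H ✓
(G, J): G after J ✓
(G, K): G after K ✓
(G, L): G after L ✓
(G, N): G after N ✓
(G, P): G after P ✓
(G, R): G after R ✓
... plus 35 further pairs not listed.
Count: 59.

59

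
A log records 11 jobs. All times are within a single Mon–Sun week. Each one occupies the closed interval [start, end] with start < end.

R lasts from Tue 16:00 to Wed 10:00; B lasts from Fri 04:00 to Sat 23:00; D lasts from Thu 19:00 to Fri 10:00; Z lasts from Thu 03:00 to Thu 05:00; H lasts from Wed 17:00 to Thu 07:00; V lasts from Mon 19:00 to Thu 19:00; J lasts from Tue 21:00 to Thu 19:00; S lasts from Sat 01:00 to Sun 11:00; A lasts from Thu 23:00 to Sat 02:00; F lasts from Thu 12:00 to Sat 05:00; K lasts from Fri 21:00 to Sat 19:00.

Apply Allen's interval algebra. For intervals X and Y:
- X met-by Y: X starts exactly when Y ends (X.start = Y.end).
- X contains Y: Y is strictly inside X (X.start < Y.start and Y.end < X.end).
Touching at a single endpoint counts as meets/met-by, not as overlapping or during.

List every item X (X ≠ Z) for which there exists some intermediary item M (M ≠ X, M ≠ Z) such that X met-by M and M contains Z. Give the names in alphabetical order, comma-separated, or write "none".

D

Target Z = [Thu 03:00, Thu 05:00].
Intermediaries M with M contains Z: H, J, V.
Via H — items with X met-by H: none.
Via J — items with X met-by J: D.
Via V — items with X met-by V: D.
Union: D.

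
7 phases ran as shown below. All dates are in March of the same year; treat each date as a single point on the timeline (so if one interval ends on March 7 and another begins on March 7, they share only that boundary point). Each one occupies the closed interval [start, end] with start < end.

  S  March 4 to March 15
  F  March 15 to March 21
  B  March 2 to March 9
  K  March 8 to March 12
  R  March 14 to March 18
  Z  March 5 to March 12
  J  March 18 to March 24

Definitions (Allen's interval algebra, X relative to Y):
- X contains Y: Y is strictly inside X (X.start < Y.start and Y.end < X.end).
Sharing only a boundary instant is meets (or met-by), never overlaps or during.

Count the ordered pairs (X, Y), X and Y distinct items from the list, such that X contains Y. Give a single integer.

2

Checking all 42 ordered pairs for relation 'contains'; matching pairs in alphabetical order:
(S, K): S contains K ✓
(S, Z): S contains Z ✓
Count: 2.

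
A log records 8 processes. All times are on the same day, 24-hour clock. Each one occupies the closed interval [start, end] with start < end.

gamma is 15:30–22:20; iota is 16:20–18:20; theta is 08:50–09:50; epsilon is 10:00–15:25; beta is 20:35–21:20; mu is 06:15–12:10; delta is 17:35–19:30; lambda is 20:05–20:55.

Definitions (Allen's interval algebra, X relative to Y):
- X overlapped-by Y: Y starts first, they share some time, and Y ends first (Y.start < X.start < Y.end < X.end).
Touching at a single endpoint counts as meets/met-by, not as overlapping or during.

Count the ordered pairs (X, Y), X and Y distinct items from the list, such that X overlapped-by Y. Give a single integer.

Checking all 56 ordered pairs for relation 'overlapped-by'; matching pairs in alphabetical order:
(beta, lambda): beta overlapped-by lambda ✓
(delta, iota): delta overlapped-by iota ✓
(epsilon, mu): epsilon overlapped-by mu ✓
Count: 3.

3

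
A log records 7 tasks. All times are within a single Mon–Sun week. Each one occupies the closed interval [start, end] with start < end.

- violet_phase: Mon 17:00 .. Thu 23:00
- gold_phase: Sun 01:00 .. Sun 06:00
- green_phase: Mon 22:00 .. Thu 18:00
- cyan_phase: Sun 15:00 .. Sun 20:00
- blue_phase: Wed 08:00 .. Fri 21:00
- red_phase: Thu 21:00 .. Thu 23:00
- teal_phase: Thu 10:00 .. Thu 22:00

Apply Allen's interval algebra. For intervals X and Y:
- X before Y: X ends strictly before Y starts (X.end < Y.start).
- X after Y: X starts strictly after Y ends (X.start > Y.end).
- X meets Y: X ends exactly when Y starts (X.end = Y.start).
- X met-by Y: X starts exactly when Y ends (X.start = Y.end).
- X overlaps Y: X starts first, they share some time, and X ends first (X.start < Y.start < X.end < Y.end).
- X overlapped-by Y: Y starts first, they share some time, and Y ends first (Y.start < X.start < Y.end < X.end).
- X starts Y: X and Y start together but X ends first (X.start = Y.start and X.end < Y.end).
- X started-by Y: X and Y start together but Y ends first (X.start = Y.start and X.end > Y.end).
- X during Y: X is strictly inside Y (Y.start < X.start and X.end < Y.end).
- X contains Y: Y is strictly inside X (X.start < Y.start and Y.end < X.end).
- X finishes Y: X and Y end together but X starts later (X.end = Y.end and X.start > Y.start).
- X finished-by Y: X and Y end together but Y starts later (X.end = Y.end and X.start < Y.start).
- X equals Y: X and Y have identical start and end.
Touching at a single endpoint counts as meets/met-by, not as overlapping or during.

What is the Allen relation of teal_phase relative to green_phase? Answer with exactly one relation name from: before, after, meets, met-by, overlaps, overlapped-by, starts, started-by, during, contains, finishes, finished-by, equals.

teal_phase = [Thu 10:00, Thu 22:00]; green_phase = [Mon 22:00, Thu 18:00].
Compare endpoints: teal_phase.start > green_phase.start, teal_phase.start < green_phase.end, teal_phase.end > green_phase.start, teal_phase.end > green_phase.end.
That pattern is 'overlapped-by'.

overlapped-by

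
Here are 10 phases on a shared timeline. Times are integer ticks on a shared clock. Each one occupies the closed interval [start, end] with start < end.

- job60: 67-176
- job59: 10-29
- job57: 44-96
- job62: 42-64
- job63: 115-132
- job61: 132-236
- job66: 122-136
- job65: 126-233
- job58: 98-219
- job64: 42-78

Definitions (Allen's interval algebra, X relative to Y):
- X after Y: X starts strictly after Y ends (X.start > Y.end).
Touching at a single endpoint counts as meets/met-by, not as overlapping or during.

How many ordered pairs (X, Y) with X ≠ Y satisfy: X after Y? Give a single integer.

Checking all 90 ordered pairs for relation 'after'; matching pairs in alphabetical order:
(job57, job59): job57 after job59 ✓
(job58, job57): job58 after job57 ✓
(job58, job59): job58 after job59 ✓
(job58, job62): job58 after job62 ✓
(job58, job64): job58 after job64 ✓
(job60, job59): job60 after job59 ✓
(job60, job62): job60 after job62 ✓
(job61, job57): job61 after job57 ✓
(job61, job59): job61 after job59 ✓
(job61, job62): job61 after job62 ✓
(job61, job64): job61 after job64 ✓
(job62, job59): job62 after job59 ✓
(job63, job57): job63 after job57 ✓
(job63, job59): job63 after job59 ✓
(job63, job62): job63 after job62 ✓
(job63, job64): job63 after job64 ✓
(job64, job59): job64 after job59 ✓
(job65, job57): job65 after job57 ✓
(job65, job59): job65 after job59 ✓
(job65, job62): job65 after job62 ✓
(job65, job64): job65 after job64 ✓
(job66, job57): job66 after job57 ✓
(job66, job59): job66 after job59 ✓
(job66, job62): job66 after job62 ✓
... plus 1 further pairs not listed.
Count: 25.

25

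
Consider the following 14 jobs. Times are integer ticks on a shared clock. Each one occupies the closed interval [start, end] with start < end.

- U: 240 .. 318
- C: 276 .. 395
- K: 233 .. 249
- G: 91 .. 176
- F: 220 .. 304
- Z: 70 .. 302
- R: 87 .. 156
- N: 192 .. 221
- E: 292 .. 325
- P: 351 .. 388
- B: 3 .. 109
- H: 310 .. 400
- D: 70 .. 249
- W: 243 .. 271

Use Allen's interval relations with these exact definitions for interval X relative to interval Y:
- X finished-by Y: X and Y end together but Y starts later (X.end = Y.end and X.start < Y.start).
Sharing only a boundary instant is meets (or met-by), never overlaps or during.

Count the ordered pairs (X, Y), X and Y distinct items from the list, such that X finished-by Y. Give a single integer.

Checking all 182 ordered pairs for relation 'finished-by'; matching pairs in alphabetical order:
(D, K): D finished-by K ✓
Count: 1.

1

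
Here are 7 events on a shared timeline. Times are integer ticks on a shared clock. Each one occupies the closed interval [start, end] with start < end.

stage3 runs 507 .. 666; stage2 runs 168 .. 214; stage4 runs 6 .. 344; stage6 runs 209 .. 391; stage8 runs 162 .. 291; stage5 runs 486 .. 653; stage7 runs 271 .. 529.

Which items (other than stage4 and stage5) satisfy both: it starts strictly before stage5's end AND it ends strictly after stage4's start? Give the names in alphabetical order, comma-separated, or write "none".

Conditions: its start is strictly before stage5's end (X.start < 653) AND its end is strictly after stage4's start (X.end > 6).
stage2: start 168 < 653? ✓; end 214 > 6? ✓ → yes.
stage3: start 507 < 653? ✓; end 666 > 6? ✓ → yes.
stage6: start 209 < 653? ✓; end 391 > 6? ✓ → yes.
stage7: start 271 < 653? ✓; end 529 > 6? ✓ → yes.
stage8: start 162 < 653? ✓; end 291 > 6? ✓ → yes.
Result: stage2, stage3, stage6, stage7, stage8.

stage2, stage3, stage6, stage7, stage8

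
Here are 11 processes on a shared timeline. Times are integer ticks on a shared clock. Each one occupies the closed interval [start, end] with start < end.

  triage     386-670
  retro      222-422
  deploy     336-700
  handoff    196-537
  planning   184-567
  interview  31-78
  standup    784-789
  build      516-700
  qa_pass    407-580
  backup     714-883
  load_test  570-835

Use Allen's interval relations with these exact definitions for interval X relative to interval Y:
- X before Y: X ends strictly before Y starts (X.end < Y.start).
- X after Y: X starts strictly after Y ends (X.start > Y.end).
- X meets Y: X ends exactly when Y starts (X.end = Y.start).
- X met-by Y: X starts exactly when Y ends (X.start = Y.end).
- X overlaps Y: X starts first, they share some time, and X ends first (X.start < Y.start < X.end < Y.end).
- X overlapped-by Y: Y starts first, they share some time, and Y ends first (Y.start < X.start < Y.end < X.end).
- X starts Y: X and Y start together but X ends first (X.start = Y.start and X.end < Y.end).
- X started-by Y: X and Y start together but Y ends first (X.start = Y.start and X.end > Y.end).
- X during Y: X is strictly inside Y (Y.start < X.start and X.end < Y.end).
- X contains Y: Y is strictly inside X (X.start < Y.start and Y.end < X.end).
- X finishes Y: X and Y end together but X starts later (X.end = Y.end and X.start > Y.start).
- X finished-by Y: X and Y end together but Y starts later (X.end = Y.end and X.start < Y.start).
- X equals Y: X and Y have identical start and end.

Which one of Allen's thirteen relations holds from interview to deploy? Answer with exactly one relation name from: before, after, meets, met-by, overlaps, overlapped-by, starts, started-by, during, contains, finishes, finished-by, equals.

interview = [31, 78]; deploy = [336, 700].
Compare endpoints: interview.start < deploy.start, interview.start < deploy.end, interview.end < deploy.start, interview.end < deploy.end.
That pattern is 'before'.

before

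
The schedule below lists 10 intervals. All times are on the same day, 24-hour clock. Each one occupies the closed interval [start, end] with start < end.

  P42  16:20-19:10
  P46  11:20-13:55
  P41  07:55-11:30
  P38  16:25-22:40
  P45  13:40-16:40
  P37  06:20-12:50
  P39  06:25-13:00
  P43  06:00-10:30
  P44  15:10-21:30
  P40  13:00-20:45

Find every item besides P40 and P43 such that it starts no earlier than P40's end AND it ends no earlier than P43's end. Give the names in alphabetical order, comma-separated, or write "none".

Conditions: its start is no earlier than P40's end (X.start >= 20:45) AND its end is no earlier than P43's end (X.end >= 10:30).
P37: start 06:20 >= 20:45? ✗; end 12:50 >= 10:30? ✓ → no.
P38: start 16:25 >= 20:45? ✗; end 22:40 >= 10:30? ✓ → no.
P39: start 06:25 >= 20:45? ✗; end 13:00 >= 10:30? ✓ → no.
P41: start 07:55 >= 20:45? ✗; end 11:30 >= 10:30? ✓ → no.
P42: start 16:20 >= 20:45? ✗; end 19:10 >= 10:30? ✓ → no.
P44: start 15:10 >= 20:45? ✗; end 21:30 >= 10:30? ✓ → no.
P45: start 13:40 >= 20:45? ✗; end 16:40 >= 10:30? ✓ → no.
P46: start 11:20 >= 20:45? ✗; end 13:55 >= 10:30? ✓ → no.
Result: none.

none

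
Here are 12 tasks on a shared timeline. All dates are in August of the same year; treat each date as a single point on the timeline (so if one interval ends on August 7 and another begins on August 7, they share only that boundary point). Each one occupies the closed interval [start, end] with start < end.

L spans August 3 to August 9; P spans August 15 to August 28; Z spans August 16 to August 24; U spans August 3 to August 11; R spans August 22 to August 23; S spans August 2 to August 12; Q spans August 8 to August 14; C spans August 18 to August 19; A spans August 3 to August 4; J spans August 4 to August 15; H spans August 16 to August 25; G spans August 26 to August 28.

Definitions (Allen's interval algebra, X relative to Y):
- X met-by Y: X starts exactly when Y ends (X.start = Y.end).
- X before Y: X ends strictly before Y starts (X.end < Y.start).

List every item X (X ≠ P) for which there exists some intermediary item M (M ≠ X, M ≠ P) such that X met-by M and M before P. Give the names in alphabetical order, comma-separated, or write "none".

Target P = [August 15, August 28].
Intermediaries M with M before P: A, L, Q, S, U.
Via A — items with X met-by A: J.
Via L — items with X met-by L: none.
Via Q — items with X met-by Q: none.
Via S — items with X met-by S: none.
Via U — items with X met-by U: none.
Union: J.

J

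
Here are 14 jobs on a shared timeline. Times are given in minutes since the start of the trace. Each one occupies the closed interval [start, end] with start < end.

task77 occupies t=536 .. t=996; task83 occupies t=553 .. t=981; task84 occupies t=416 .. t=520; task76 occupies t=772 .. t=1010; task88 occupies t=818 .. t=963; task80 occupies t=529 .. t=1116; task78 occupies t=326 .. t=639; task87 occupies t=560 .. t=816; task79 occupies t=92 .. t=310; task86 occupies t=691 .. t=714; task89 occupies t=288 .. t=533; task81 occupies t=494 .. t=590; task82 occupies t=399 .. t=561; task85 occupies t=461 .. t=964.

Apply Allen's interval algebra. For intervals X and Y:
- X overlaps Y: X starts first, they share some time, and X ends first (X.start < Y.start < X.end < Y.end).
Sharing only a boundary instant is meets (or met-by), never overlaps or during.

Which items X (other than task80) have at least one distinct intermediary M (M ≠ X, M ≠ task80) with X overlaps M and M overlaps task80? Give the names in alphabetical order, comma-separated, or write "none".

Target task80 = [t=529, t=1116].
Intermediaries M with M overlaps task80: task78, task81, task82, task85, task89.
Via task78 — items with X overlaps task78: task89.
Via task81 — items with X overlaps task81: task82, task84, task89.
Via task82 — items with X overlaps task82: task89.
Via task85 — items with X overlaps task85: task78, task82, task84, task89.
Via task89 — items with X overlaps task89: task79.
Union: task78, task79, task82, task84, task89.

task78, task79, task82, task84, task89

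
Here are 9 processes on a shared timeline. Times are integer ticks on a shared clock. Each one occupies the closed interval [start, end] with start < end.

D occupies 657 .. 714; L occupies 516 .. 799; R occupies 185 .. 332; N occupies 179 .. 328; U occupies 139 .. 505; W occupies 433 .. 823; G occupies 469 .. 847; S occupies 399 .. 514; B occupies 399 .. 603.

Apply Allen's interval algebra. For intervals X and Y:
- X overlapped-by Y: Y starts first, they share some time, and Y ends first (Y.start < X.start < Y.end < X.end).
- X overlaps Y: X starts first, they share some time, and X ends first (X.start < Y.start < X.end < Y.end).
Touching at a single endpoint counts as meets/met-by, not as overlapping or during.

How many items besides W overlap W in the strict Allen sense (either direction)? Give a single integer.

Target W = [433, 823].
B [399, 603] → overlaps → counts.
D [657, 714] → during → no.
G [469, 847] → overlapped-by → counts.
L [516, 799] → during → no.
N [179, 328] → before → no.
R [185, 332] → before → no.
S [399, 514] → overlaps → counts.
U [139, 505] → overlaps → counts.
Total: 4.

4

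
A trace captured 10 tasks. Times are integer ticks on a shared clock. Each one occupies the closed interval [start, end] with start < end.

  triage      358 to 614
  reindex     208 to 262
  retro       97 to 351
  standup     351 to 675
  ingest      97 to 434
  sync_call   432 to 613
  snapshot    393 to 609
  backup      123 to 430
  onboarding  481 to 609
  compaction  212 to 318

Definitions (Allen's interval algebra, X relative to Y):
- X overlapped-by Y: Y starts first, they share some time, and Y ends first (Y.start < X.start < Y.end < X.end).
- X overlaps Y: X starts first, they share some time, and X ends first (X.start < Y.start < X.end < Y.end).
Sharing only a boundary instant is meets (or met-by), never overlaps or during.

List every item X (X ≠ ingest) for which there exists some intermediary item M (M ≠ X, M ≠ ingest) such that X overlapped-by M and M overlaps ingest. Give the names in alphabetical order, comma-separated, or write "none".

Target ingest = [97, 434].
Intermediaries M with M overlaps ingest: none.
Union: none.

none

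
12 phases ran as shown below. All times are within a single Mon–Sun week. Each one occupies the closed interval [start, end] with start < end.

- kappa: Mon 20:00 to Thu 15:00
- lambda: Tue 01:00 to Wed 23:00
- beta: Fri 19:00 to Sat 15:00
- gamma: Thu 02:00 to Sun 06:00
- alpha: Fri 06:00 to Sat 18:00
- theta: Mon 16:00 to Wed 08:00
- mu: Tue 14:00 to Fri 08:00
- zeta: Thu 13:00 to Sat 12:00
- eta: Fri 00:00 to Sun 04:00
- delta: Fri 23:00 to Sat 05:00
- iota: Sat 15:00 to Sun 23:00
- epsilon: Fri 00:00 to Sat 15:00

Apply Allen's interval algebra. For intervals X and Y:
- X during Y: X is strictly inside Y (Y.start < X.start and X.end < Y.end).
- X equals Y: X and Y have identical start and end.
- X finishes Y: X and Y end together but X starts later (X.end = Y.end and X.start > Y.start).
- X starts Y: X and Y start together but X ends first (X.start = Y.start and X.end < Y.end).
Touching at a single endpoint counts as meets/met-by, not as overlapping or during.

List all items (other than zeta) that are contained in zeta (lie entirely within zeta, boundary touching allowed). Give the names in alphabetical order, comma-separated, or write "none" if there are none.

Target zeta = [Thu 13:00, Sat 12:00].
alpha [Fri 06:00, Sat 18:00] → overlapped-by → no.
beta [Fri 19:00, Sat 15:00] → overlapped-by → no.
delta [Fri 23:00, Sat 05:00] → during → yes.
epsilon [Fri 00:00, Sat 15:00] → overlapped-by → no.
eta [Fri 00:00, Sun 04:00] → overlapped-by → no.
gamma [Thu 02:00, Sun 06:00] → contains → no.
iota [Sat 15:00, Sun 23:00] → after → no.
kappa [Mon 20:00, Thu 15:00] → overlaps → no.
lambda [Tue 01:00, Wed 23:00] → before → no.
mu [Tue 14:00, Fri 08:00] → overlaps → no.
theta [Mon 16:00, Wed 08:00] → before → no.
Result: delta.

delta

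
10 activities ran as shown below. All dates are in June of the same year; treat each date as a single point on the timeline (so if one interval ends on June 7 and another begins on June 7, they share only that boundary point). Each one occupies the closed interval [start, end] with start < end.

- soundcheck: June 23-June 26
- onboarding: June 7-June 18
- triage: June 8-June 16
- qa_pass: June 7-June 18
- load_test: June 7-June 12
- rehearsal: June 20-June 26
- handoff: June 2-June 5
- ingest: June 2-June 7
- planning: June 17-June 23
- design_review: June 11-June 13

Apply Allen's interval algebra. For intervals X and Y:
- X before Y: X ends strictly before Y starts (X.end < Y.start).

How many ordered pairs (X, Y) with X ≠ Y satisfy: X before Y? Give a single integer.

26

Checking all 90 ordered pairs for relation 'before'; matching pairs in alphabetical order:
(design_review, planning): design_review before planning ✓
(design_review, rehearsal): design_review before rehearsal ✓
(design_review, soundcheck): design_review before soundcheck ✓
(handoff, design_review): handoff before design_review ✓
(handoff, load_test): handoff before load_test ✓
(handoff, onboarding): handoff before onboarding ✓
(handoff, planning): handoff before planning ✓
(handoff, qa_pass): handoff before qa_pass ✓
(handoff, rehearsal): handoff before rehearsal ✓
(handoff, soundcheck): handoff before soundcheck ✓
(handoff, triage): handoff before triage ✓
(ingest, design_review): ingest before design_review ✓
(ingest, planning): ingest before planning ✓
(ingest, rehearsal): ingest before rehearsal ✓
(ingest, soundcheck): ingest before soundcheck ✓
(ingest, triage): ingest before triage ✓
(load_test, planning): load_test before planning ✓
(load_test, rehearsal): load_test before rehearsal ✓
(load_test, soundcheck): load_test before soundcheck ✓
(onboarding, rehearsal): onboarding before rehearsal ✓
(onboarding, soundcheck): onboarding before soundcheck ✓
(qa_pass, rehearsal): qa_pass before rehearsal ✓
(qa_pass, soundcheck): qa_pass before soundcheck ✓
(triage, planning): triage before planning ✓
... plus 2 further pairs not listed.
Count: 26.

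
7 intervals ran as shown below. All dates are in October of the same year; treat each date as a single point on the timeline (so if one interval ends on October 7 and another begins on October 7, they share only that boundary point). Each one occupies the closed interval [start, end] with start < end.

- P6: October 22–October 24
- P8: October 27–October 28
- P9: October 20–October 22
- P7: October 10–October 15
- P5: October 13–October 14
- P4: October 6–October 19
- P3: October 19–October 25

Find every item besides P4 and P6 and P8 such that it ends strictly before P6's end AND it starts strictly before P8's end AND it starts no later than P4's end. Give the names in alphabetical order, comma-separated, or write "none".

P5, P7

Conditions: its end is strictly before P6's end (X.end < October 24) AND its start is strictly before P8's end (X.start < October 28) AND its start is no later than P4's end (X.start <= October 19).
P3: end October 25 < October 24? ✗; start October 19 < October 28? ✓; start October 19 <= October 19? ✓ → no.
P5: end October 14 < October 24? ✓; start October 13 < October 28? ✓; start October 13 <= October 19? ✓ → yes.
P7: end October 15 < October 24? ✓; start October 10 < October 28? ✓; start October 10 <= October 19? ✓ → yes.
P9: end October 22 < October 24? ✓; start October 20 < October 28? ✓; start October 20 <= October 19? ✗ → no.
Result: P5, P7.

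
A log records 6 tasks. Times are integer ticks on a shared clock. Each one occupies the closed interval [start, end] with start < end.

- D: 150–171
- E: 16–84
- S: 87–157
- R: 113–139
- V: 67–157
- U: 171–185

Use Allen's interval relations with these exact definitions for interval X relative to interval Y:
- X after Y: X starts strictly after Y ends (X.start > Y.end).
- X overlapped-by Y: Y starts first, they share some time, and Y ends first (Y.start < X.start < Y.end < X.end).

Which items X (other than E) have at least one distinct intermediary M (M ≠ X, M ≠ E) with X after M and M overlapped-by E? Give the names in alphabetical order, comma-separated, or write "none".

U

Target E = [16, 84].
Intermediaries M with M overlapped-by E: V.
Via V — items with X after V: U.
Union: U.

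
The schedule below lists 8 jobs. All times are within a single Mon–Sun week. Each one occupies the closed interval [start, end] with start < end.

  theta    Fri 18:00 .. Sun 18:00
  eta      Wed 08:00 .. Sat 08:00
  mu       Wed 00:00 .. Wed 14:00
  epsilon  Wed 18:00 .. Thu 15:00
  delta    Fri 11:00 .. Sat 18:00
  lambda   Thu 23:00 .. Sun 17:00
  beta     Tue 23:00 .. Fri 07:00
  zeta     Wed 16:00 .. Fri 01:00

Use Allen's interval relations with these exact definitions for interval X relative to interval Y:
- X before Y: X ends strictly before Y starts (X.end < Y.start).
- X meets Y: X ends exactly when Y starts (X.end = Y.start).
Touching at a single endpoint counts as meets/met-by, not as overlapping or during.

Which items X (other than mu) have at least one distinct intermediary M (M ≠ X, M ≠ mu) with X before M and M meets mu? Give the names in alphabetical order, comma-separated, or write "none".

Target mu = [Wed 00:00, Wed 14:00].
Intermediaries M with M meets mu: none.
Union: none.

none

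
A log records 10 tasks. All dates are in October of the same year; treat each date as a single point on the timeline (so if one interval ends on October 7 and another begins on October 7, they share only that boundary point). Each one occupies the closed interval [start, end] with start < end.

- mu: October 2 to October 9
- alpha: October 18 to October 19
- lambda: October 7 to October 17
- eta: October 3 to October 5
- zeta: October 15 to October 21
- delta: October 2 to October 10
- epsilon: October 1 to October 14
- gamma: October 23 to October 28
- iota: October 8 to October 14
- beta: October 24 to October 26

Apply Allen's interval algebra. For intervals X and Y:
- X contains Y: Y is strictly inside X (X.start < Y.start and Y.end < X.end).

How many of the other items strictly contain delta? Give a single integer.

Target delta = [October 2, October 10].
alpha [October 18, October 19] → after → no.
beta [October 24, October 26] → after → no.
epsilon [October 1, October 14] → contains → counts.
eta [October 3, October 5] → during → no.
gamma [October 23, October 28] → after → no.
iota [October 8, October 14] → overlapped-by → no.
lambda [October 7, October 17] → overlapped-by → no.
mu [October 2, October 9] → starts → no.
zeta [October 15, October 21] → after → no.
Total: 1.

1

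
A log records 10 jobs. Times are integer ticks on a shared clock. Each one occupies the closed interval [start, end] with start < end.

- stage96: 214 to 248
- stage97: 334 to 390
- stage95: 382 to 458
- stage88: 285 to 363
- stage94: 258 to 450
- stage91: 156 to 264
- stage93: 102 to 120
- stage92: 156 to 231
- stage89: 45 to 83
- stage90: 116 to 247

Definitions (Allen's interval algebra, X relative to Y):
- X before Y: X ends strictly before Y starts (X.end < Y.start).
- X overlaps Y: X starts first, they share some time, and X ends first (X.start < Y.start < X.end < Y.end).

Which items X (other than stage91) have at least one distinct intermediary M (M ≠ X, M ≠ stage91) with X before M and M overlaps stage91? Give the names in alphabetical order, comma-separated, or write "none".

stage89

Target stage91 = [156, 264].
Intermediaries M with M overlaps stage91: stage90.
Via stage90 — items with X before stage90: stage89.
Union: stage89.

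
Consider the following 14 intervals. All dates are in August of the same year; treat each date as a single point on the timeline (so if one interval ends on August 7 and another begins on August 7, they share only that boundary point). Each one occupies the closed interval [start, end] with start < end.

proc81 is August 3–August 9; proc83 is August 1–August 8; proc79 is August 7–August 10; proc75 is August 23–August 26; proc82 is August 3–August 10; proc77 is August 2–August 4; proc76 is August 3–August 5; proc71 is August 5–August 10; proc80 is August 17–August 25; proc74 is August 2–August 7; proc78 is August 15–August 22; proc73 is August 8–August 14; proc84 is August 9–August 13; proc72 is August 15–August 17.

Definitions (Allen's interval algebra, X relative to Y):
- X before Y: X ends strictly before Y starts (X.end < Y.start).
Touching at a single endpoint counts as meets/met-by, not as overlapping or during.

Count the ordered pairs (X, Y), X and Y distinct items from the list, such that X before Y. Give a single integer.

Checking all 182 ordered pairs for relation 'before'; matching pairs in alphabetical order:
(proc71, proc72): proc71 before proc72 ✓
(proc71, proc75): proc71 before proc75 ✓
(proc71, proc78): proc71 before proc78 ✓
(proc71, proc80): proc71 before proc80 ✓
(proc72, proc75): proc72 before proc75 ✓
(proc73, proc72): proc73 before proc72 ✓
(proc73, proc75): proc73 before proc75 ✓
(proc73, proc78): proc73 before proc78 ✓
(proc73, proc80): proc73 before proc80 ✓
(proc74, proc72): proc74 before proc72 ✓
(proc74, proc73): proc74 before proc73 ✓
(proc74, proc75): proc74 before proc75 ✓
(proc74, proc78): proc74 before proc78 ✓
(proc74, proc80): proc74 before proc80 ✓
(proc74, proc84): proc74 before proc84 ✓
(proc76, proc72): proc76 before proc72 ✓
(proc76, proc73): proc76 before proc73 ✓
(proc76, proc75): proc76 before proc75 ✓
(proc76, proc78): proc76 before proc78 ✓
(proc76, proc79): proc76 before proc79 ✓
(proc76, proc80): proc76 before proc80 ✓
(proc76, proc84): proc76 before proc84 ✓
(proc77, proc71): proc77 before proc71 ✓
(proc77, proc72): proc77 before proc72 ✓
... plus 28 further pairs not listed.
Count: 52.

52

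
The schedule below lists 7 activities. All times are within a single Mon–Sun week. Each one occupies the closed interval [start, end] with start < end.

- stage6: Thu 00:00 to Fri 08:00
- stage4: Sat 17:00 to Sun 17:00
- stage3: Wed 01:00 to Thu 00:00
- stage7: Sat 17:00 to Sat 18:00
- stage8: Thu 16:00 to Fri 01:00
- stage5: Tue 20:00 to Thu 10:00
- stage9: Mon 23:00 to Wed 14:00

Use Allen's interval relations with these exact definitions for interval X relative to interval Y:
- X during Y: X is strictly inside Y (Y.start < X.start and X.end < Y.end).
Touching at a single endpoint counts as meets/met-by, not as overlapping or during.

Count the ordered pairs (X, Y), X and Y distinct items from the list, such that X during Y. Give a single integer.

2

Checking all 42 ordered pairs for relation 'during'; matching pairs in alphabetical order:
(stage3, stage5): stage3 during stage5 ✓
(stage8, stage6): stage8 during stage6 ✓
Count: 2.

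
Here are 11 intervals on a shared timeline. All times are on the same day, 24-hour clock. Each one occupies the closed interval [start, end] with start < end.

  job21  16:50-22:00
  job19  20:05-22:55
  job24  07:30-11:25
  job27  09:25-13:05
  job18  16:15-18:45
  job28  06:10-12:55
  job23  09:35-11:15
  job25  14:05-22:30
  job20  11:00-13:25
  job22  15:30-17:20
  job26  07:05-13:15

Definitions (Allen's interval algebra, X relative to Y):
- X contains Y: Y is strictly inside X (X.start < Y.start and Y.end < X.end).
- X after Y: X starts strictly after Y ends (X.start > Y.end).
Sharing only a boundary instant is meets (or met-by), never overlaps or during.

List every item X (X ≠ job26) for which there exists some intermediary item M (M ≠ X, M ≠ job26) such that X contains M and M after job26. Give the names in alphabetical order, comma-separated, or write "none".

job25

Target job26 = [07:05, 13:15].
Intermediaries M with M after job26: job18, job19, job21, job22, job25.
Via job18 — items with X contains job18: job25.
Via job19 — items with X contains job19: none.
Via job21 — items with X contains job21: job25.
Via job22 — items with X contains job22: job25.
Via job25 — items with X contains job25: none.
Union: job25.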